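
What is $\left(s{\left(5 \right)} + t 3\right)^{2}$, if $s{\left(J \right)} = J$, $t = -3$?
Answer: $16$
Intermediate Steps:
$\left(s{\left(5 \right)} + t 3\right)^{2} = \left(5 - 9\right)^{2} = \left(-4\right)^{2} = 16$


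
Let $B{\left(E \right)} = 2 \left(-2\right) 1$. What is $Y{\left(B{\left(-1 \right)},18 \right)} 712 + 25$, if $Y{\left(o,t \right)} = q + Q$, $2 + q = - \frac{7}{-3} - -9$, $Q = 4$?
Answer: $\frac{28555}{3} \approx 9518.3$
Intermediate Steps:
$q = \frac{28}{3}$ ($q = -2 - \left(-9 + \frac{7}{-3}\right) = -2 + \left(\left(-7\right) \left(- \frac{1}{3}\right) + 9\right) = -2 + \left(\frac{7}{3} + 9\right) = -2 + \frac{34}{3} = \frac{28}{3} \approx 9.3333$)
$B{\left(E \right)} = -4$ ($B{\left(E \right)} = \left(-4\right) 1 = -4$)
$Y{\left(o,t \right)} = \frac{40}{3}$ ($Y{\left(o,t \right)} = \frac{28}{3} + 4 = \frac{40}{3}$)
$Y{\left(B{\left(-1 \right)},18 \right)} 712 + 25 = \frac{40}{3} \cdot 712 + 25 = \frac{28480}{3} + 25 = \frac{28555}{3}$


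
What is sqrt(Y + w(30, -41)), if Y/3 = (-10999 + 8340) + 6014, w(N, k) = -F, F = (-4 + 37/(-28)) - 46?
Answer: 9*sqrt(24479)/14 ≈ 100.58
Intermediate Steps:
F = -1437/28 (F = (-4 + 37*(-1/28)) - 46 = (-4 - 37/28) - 46 = -149/28 - 46 = -1437/28 ≈ -51.321)
w(N, k) = 1437/28 (w(N, k) = -1*(-1437/28) = 1437/28)
Y = 10065 (Y = 3*((-10999 + 8340) + 6014) = 3*(-2659 + 6014) = 3*3355 = 10065)
sqrt(Y + w(30, -41)) = sqrt(10065 + 1437/28) = sqrt(283257/28) = 9*sqrt(24479)/14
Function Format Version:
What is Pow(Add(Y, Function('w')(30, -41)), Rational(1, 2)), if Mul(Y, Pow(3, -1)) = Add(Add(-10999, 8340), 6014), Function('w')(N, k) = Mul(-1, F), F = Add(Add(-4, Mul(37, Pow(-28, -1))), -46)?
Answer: Mul(Rational(9, 14), Pow(24479, Rational(1, 2))) ≈ 100.58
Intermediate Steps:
F = Rational(-1437, 28) (F = Add(Add(-4, Mul(37, Rational(-1, 28))), -46) = Add(Add(-4, Rational(-37, 28)), -46) = Add(Rational(-149, 28), -46) = Rational(-1437, 28) ≈ -51.321)
Function('w')(N, k) = Rational(1437, 28) (Function('w')(N, k) = Mul(-1, Rational(-1437, 28)) = Rational(1437, 28))
Y = 10065 (Y = Mul(3, Add(Add(-10999, 8340), 6014)) = Mul(3, Add(-2659, 6014)) = Mul(3, 3355) = 10065)
Pow(Add(Y, Function('w')(30, -41)), Rational(1, 2)) = Pow(Add(10065, Rational(1437, 28)), Rational(1, 2)) = Pow(Rational(283257, 28), Rational(1, 2)) = Mul(Rational(9, 14), Pow(24479, Rational(1, 2)))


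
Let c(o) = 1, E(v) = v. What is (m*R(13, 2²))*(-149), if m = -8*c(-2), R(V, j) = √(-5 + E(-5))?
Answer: 1192*I*√10 ≈ 3769.4*I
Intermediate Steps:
R(V, j) = I*√10 (R(V, j) = √(-5 - 5) = √(-10) = I*√10)
m = -8 (m = -8*1 = -8)
(m*R(13, 2²))*(-149) = -8*I*√10*(-149) = 1192*I*√10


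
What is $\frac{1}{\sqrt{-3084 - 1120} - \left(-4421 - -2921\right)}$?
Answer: $\frac{375}{563551} - \frac{i \sqrt{1051}}{1127102} \approx 0.00066542 - 2.8763 \cdot 10^{-5} i$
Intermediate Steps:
$\frac{1}{\sqrt{-3084 - 1120} - \left(-4421 - -2921\right)} = \frac{1}{\sqrt{-4204} - \left(-4421 + 2921\right)} = \frac{1}{2 i \sqrt{1051} - -1500} = \frac{1}{2 i \sqrt{1051} + 1500} = \frac{1}{1500 + 2 i \sqrt{1051}}$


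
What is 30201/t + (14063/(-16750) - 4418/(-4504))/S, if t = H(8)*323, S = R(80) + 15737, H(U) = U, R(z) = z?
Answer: 2252366091179427/192712477411000 ≈ 11.688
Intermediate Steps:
S = 15817 (S = 80 + 15737 = 15817)
t = 2584 (t = 8*323 = 2584)
30201/t + (14063/(-16750) - 4418/(-4504))/S = 30201/2584 + (14063/(-16750) - 4418/(-4504))/15817 = 30201*(1/2584) + (14063*(-1/16750) - 4418*(-1/4504))*(1/15817) = 30201/2584 + (-14063/16750 + 2209/2252)*(1/15817) = 30201/2584 + (2665437/18860500)*(1/15817) = 30201/2584 + 2665437/298316528500 = 2252366091179427/192712477411000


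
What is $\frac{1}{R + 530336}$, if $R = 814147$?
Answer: $\frac{1}{1344483} \approx 7.4378 \cdot 10^{-7}$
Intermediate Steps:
$\frac{1}{R + 530336} = \frac{1}{814147 + 530336} = \frac{1}{1344483}$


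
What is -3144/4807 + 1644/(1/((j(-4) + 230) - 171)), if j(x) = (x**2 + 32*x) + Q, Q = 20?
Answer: -260792508/4807 ≈ -54253.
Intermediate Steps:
j(x) = 20 + x**2 + 32*x (j(x) = (x**2 + 32*x) + 20 = 20 + x**2 + 32*x)
-3144/4807 + 1644/(1/((j(-4) + 230) - 171)) = -3144/4807 + 1644/(1/(((20 + (-4)**2 + 32*(-4)) + 230) - 171)) = -3144*1/4807 + 1644/(1/(((20 + 16 - 128) + 230) - 171)) = -3144/4807 + 1644/(1/((-92 + 230) - 171)) = -3144/4807 + 1644/(1/(138 - 171)) = -3144/4807 + 1644/(1/(-33)) = -3144/4807 + 1644/(-1/33) = -3144/4807 + 1644*(-33) = -3144/4807 - 54252 = -260792508/4807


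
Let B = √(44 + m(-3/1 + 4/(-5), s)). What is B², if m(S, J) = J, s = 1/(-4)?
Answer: 175/4 ≈ 43.750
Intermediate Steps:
s = -¼ ≈ -0.25000
B = 5*√7/2 (B = √(44 - ¼) = √(175/4) = 5*√7/2 ≈ 6.6144)
B² = (5*√7/2)² = 175/4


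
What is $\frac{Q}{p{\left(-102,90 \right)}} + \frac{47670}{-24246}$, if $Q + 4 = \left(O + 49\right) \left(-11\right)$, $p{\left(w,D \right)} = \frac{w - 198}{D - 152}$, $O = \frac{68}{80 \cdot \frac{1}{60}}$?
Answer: $- \frac{23248489}{101025} \approx -230.13$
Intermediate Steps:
$O = 51$ ($O = \frac{68}{80 \cdot \frac{1}{60}} = \frac{68}{\frac{4}{3}} = 68 \cdot \frac{3}{4} = 51$)
$p{\left(w,D \right)} = \frac{-198 + w}{-152 + D}$
$Q = -1104$ ($Q = -4 + \left(51 + 49\right) \left(-11\right) = -4 + 100 \left(-11\right) = -4 - 1100 = -1104$)
$\frac{Q}{p{\left(-102,90 \right)}} + \frac{47670}{-24246} = - \frac{1104}{\frac{1}{-152 + 90} \left(-198 - 102\right)} + \frac{47670}{-24246} = - \frac{1104}{\frac{1}{-62} \left(-300\right)} + 47670 \left(- \frac{1}{24246}\right) = - \frac{1104}{\left(- \frac{1}{62}\right) \left(-300\right)} - \frac{7945}{4041} = - \frac{1104}{\frac{150}{31}} - \frac{7945}{4041} = \left(-1104\right) \frac{31}{150} - \frac{7945}{4041} = - \frac{5704}{25} - \frac{7945}{4041} = - \frac{23248489}{101025}$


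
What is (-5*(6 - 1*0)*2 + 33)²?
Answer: 729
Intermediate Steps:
(-5*(6 - 1*0)*2 + 33)² = (-5*(6 + 0)*2 + 33)² = (-5*6*2 + 33)² = (-30*2 + 33)² = (-60 + 33)² = (-27)² = 729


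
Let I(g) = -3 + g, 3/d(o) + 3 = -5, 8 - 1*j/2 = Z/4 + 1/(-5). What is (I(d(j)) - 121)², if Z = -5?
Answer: 990025/64 ≈ 15469.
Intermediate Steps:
j = 189/10 (j = 16 - 2*(-5/4 + 1/(-5)) = 16 - 2*(-5*¼ + 1*(-⅕)) = 16 - 2*(-5/4 - ⅕) = 16 - 2*(-29/20) = 16 + 29/10 = 189/10 ≈ 18.900)
d(o) = -3/8 (d(o) = 3/(-3 - 5) = 3/(-8) = 3*(-⅛) = -3/8)
(I(d(j)) - 121)² = ((-3 - 3/8) - 121)² = (-27/8 - 121)² = (-995/8)² = 990025/64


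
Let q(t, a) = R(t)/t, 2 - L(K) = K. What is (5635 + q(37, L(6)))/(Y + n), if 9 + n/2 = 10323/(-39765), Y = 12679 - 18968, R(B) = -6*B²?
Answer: -71749315/83606167 ≈ -0.85818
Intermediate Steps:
L(K) = 2 - K
q(t, a) = -6*t (q(t, a) = (-6*t²)/t = -6*t)
Y = -6289
n = -245472/13255 (n = -18 + 2*(10323/(-39765)) = -18 + 2*(10323*(-1/39765)) = -18 + 2*(-3441/13255) = -18 - 6882/13255 = -245472/13255 ≈ -18.519)
(5635 + q(37, L(6)))/(Y + n) = (5635 - 6*37)/(-6289 - 245472/13255) = (5635 - 222)/(-83606167/13255) = 5413*(-13255/83606167) = -71749315/83606167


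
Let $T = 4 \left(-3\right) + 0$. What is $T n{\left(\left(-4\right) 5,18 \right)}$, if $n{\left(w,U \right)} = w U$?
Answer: $4320$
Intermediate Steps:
$n{\left(w,U \right)} = U w$
$T = -12$ ($T = -12 + 0 = -12$)
$T n{\left(\left(-4\right) 5,18 \right)} = - 12 \cdot 18 \left(\left(-4\right) 5\right) = - 12 \cdot 18 \left(-20\right) = \left(-12\right) \left(-360\right) = 4320$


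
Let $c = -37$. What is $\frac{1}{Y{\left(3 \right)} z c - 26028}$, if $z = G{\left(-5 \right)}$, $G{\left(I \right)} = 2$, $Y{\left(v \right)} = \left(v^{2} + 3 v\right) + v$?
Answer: $- \frac{1}{27582} \approx -3.6256 \cdot 10^{-5}$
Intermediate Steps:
$Y{\left(v \right)} = v^{2} + 4 v$
$z = 2$
$\frac{1}{Y{\left(3 \right)} z c - 26028} = \frac{1}{3 \left(4 + 3\right) 2 \left(-37\right) - 26028} = \frac{1}{3 \cdot 7 \cdot 2 \left(-37\right) - 26028} = \frac{1}{21 \cdot 2 \left(-37\right) - 26028} = \frac{1}{42 \left(-37\right) - 26028} = \frac{1}{-1554 - 26028} = \frac{1}{-27582} = - \frac{1}{27582}$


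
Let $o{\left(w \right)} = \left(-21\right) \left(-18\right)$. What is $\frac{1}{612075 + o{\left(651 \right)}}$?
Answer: $\frac{1}{612453} \approx 1.6328 \cdot 10^{-6}$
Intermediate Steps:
$o{\left(w \right)} = 378$
$\frac{1}{612075 + o{\left(651 \right)}} = \frac{1}{612075 + 378} = \frac{1}{612453}$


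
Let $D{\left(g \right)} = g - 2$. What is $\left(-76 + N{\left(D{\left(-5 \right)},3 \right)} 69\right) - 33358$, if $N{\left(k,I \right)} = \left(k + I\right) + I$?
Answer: $-33503$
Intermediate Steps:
$D{\left(g \right)} = -2 + g$
$N{\left(k,I \right)} = k + 2 I$ ($N{\left(k,I \right)} = \left(I + k\right) + I = k + 2 I$)
$\left(-76 + N{\left(D{\left(-5 \right)},3 \right)} 69\right) - 33358 = \left(-76 + \left(\left(-2 - 5\right) + 2 \cdot 3\right) 69\right) - 33358 = \left(-76 + \left(-7 + 6\right) 69\right) - 33358 = \left(-76 - 69\right) - 33358 = -145 - 33358 = -33503$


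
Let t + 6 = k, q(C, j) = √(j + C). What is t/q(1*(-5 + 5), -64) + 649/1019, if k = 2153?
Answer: 649/1019 - 2147*I/8 ≈ 0.6369 - 268.38*I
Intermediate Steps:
q(C, j) = √(C + j)
t = 2147 (t = -6 + 2153 = 2147)
t/q(1*(-5 + 5), -64) + 649/1019 = 2147/(√(1*(-5 + 5) - 64)) + 649/1019 = 2147/(√(1*0 - 64)) + 649*(1/1019) = 2147/(√(0 - 64)) + 649/1019 = 2147/(√(-64)) + 649/1019 = 2147/((8*I)) + 649/1019 = 2147*(-I/8) + 649/1019 = -2147*I/8 + 649/1019 = 649/1019 - 2147*I/8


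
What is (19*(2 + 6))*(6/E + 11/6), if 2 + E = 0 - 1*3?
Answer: 1444/15 ≈ 96.267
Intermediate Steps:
E = -5 (E = -2 + (0 - 1*3) = -2 + (0 - 3) = -2 - 3 = -5)
(19*(2 + 6))*(6/E + 11/6) = (19*(2 + 6))*(6/(-5) + 11/6) = (19*8)*(6*(-⅕) + 11*(⅙)) = 152*(-6/5 + 11/6) = 152*(19/30) = 1444/15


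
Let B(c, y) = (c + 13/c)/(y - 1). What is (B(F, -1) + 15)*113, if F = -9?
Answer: 20566/9 ≈ 2285.1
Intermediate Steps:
B(c, y) = (c + 13/c)/(-1 + y)
(B(F, -1) + 15)*113 = ((13 + (-9)²)/((-9)*(-1 - 1)) + 15)*113 = (-⅑*(13 + 81)/(-2) + 15)*113 = (-⅑*(-½)*94 + 15)*113 = (47/9 + 15)*113 = (182/9)*113 = 20566/9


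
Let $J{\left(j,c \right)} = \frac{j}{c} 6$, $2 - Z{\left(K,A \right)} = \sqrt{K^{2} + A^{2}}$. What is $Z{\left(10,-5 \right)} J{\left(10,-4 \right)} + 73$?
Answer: $43 + 75 \sqrt{5} \approx 210.71$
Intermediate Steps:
$Z{\left(K,A \right)} = 2 - \sqrt{A^{2} + K^{2}}$ ($Z{\left(K,A \right)} = 2 - \sqrt{K^{2} + A^{2}} = 2 - \sqrt{A^{2} + K^{2}}$)
$J{\left(j,c \right)} = \frac{6 j}{c}$
$Z{\left(10,-5 \right)} J{\left(10,-4 \right)} + 73 = \left(2 - \sqrt{\left(-5\right)^{2} + 10^{2}}\right) 6 \cdot 10 \frac{1}{-4} + 73 = \left(2 - \sqrt{25 + 100}\right) 6 \cdot 10 \left(- \frac{1}{4}\right) + 73 = \left(2 - \sqrt{125}\right) \left(-15\right) + 73 = \left(2 - 5 \sqrt{5}\right) \left(-15\right) + 73 = \left(-30 + 75 \sqrt{5}\right) + 73 = 43 + 75 \sqrt{5}$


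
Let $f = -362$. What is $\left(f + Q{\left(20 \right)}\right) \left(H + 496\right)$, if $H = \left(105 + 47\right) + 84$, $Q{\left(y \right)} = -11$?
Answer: $-273036$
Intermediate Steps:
$H = 236$ ($H = 152 + 84 = 236$)
$\left(f + Q{\left(20 \right)}\right) \left(H + 496\right) = \left(-362 - 11\right) \left(236 + 496\right) = \left(-373\right) 732 = -273036$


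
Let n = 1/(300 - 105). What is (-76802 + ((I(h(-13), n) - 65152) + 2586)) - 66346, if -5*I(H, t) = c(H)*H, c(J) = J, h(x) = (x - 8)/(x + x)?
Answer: -695313761/3380 ≈ -2.0571e+5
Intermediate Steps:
h(x) = (-8 + x)/(2*x) (h(x) = (-8 + x)/((2*x)) = (-8 + x)*(1/(2*x)) = (-8 + x)/(2*x))
n = 1/195 ≈ 0.0051282
I(H, t) = -H**2/5 (I(H, t) = -H*H/5 = -H**2/5)
(-76802 + ((I(h(-13), n) - 65152) + 2586)) - 66346 = (-76802 + ((-(-8 - 13)**2/676/5 - 65152) + 2586)) - 66346 = (-76802 + ((-((1/2)*(-1/13)*(-21))**2/5 - 65152) + 2586)) - 66346 = (-76802 + ((-(21/26)**2/5 - 65152) + 2586)) - 66346 = (-76802 + ((-1/5*441/676 - 65152) + 2586)) - 66346 = (-76802 + ((-441/3380 - 65152) + 2586)) - 66346 = (-76802 + (-220214201/3380 + 2586)) - 66346 = (-76802 - 211473521/3380) - 66346 = -471064281/3380 - 66346 = -695313761/3380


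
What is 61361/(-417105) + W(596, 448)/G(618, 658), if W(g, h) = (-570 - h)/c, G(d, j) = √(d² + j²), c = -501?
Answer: -61361/417105 + 509*√203722/102064722 ≈ -0.14486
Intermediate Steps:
W(g, h) = 190/167 + h/501 (W(g, h) = (-570 - h)/(-501) = (-570 - h)*(-1/501) = 190/167 + h/501)
61361/(-417105) + W(596, 448)/G(618, 658) = 61361/(-417105) + (190/167 + (1/501)*448)/(√(618² + 658²)) = 61361*(-1/417105) + (190/167 + 448/501)/(√(381924 + 432964)) = -61361/417105 + 1018/(501*(√814888)) = -61361/417105 + 1018/(501*((2*√203722))) = -61361/417105 + 1018*(√203722/407444)/501 = -61361/417105 + 509*√203722/102064722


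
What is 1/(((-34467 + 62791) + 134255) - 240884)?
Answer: -1/78305 ≈ -1.2771e-5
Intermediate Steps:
1/(((-34467 + 62791) + 134255) - 240884) = 1/((28324 + 134255) - 240884) = 1/(162579 - 240884) = 1/(-78305) = -1/78305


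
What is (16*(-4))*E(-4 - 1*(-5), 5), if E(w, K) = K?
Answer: -320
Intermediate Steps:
(16*(-4))*E(-4 - 1*(-5), 5) = (16*(-4))*5 = -64*5 = -320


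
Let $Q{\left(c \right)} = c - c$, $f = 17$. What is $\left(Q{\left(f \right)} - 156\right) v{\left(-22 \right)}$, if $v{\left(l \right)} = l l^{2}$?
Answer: $1661088$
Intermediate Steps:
$v{\left(l \right)} = l^{3}$
$Q{\left(c \right)} = 0$
$\left(Q{\left(f \right)} - 156\right) v{\left(-22 \right)} = \left(0 - 156\right) \left(-22\right)^{3} = \left(-156\right) \left(-10648\right) = 1661088$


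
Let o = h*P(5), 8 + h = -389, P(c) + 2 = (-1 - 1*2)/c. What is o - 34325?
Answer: -166464/5 ≈ -33293.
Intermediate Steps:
P(c) = -2 - 3/c (P(c) = -2 + (-1 - 1*2)/c = -2 + (-1 - 2)/c = -2 - 3/c)
h = -397 (h = -8 - 389 = -397)
o = 5161/5 (o = -397*(-2 - 3/5) = -397*(-2 - 3*⅕) = -397*(-2 - ⅗) = -397*(-13/5) = 5161/5 ≈ 1032.2)
o - 34325 = 5161/5 - 34325 = -166464/5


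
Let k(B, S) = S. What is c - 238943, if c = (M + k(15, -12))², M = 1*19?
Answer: -238894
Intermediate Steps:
M = 19
c = 49 (c = (19 - 12)² = 7² = 49)
c - 238943 = 49 - 238943 = -238894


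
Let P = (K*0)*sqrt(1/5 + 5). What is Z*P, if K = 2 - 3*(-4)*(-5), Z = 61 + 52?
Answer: 0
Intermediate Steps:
Z = 113
K = -58 (K = 2 - (-12)*(-5) = 2 - 1*60 = 2 - 60 = -58)
P = 0 (P = (-58*0)*sqrt(1/5 + 5) = 0*sqrt(1*(1/5) + 5) = 0*sqrt(1/5 + 5) = 0*sqrt(26/5) = 0*(sqrt(130)/5) = 0)
Z*P = 113*0 = 0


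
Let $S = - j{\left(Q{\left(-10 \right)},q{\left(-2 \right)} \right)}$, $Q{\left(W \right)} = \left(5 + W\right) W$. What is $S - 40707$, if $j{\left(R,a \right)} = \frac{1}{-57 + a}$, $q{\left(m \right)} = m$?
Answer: $- \frac{2401712}{59} \approx -40707.0$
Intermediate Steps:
$Q{\left(W \right)} = W \left(5 + W\right)$
$S = \frac{1}{59}$ ($S = - \frac{1}{-57 - 2} = - \frac{1}{-59} = \left(-1\right) \left(- \frac{1}{59}\right) = \frac{1}{59} \approx 0.016949$)
$S - 40707 = \frac{1}{59} - 40707 = - \frac{2401712}{59}$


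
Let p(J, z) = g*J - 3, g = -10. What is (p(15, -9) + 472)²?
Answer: 101761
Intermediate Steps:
p(J, z) = -3 - 10*J (p(J, z) = -10*J - 3 = -3 - 10*J)
(p(15, -9) + 472)² = ((-3 - 10*15) + 472)² = ((-3 - 150) + 472)² = (-153 + 472)² = 319² = 101761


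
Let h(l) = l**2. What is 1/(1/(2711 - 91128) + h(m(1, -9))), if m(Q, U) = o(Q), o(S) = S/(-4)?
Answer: 1414672/88401 ≈ 16.003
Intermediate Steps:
o(S) = -S/4 (o(S) = S*(-1/4) = -S/4)
m(Q, U) = -Q/4
1/(1/(2711 - 91128) + h(m(1, -9))) = 1/(1/(2711 - 91128) + (-1/4*1)**2) = 1/(1/(-88417) + (-1/4)**2) = 1/(-1/88417 + 1/16) = 1/(88401/1414672) = 1414672/88401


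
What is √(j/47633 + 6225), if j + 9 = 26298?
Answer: √26701647378/2071 ≈ 78.902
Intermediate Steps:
j = 26289 (j = -9 + 26298 = 26289)
√(j/47633 + 6225) = √(26289/47633 + 6225) = √(26289*(1/47633) + 6225) = √(1143/2071 + 6225) = √(12893118/2071) = √26701647378/2071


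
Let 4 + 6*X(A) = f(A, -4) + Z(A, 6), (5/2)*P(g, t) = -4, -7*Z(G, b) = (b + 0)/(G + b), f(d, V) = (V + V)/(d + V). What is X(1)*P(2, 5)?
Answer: 856/2205 ≈ 0.38821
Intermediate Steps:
f(d, V) = 2*V/(V + d) (f(d, V) = (2*V)/(V + d) = 2*V/(V + d))
Z(G, b) = -b/(7*(G + b)) (Z(G, b) = -(b + 0)/(7*(G + b)) = -b/(7*(G + b)))
P(g, t) = -8/5 (P(g, t) = (⅖)*(-4) = -8/5)
X(A) = -⅔ - 1/(42 + 7*A) - 4/(3*(-4 + A)) (X(A) = -⅔ + (2*(-4)/(-4 + A) - 1*6/(7*A + 7*6))/6 = -⅔ + (-8/(-4 + A) - 1*6/(7*A + 42))/6 = -⅔ + (-8/(-4 + A) - 1*6/(42 + 7*A))/6 = -⅔ + (-8/(-4 + A) - 6/(42 + 7*A))/6 = -⅔ + (-1/(42 + 7*A) - 4/(3*(-4 + A))) = -⅔ - 1/(42 + 7*A) - 4/(3*(-4 + A)))
X(1)*P(2, 5) = ((180 - 59*1 - 14*1²)/(21*(-24 + 1² + 2*1)))*(-8/5) = ((180 - 59 - 14*1)/(21*(-24 + 1 + 2)))*(-8/5) = ((1/21)*(180 - 59 - 14)/(-21))*(-8/5) = ((1/21)*(-1/21)*107)*(-8/5) = -107/441*(-8/5) = 856/2205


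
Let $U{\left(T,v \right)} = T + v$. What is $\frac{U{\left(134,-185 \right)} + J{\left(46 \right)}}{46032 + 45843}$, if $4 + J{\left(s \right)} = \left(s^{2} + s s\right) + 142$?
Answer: $\frac{617}{13125} \approx 0.04701$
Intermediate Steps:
$J{\left(s \right)} = 138 + 2 s^{2}$ ($J{\left(s \right)} = -4 + \left(\left(s^{2} + s s\right) + 142\right) = -4 + \left(\left(s^{2} + s^{2}\right) + 142\right) = -4 + \left(2 s^{2} + 142\right) = -4 + \left(142 + 2 s^{2}\right) = 138 + 2 s^{2}$)
$\frac{U{\left(134,-185 \right)} + J{\left(46 \right)}}{46032 + 45843} = \frac{\left(134 - 185\right) + \left(138 + 2 \cdot 46^{2}\right)}{46032 + 45843} = \frac{-51 + \left(138 + 2 \cdot 2116\right)}{91875} = \left(-51 + \left(138 + 4232\right)\right) \frac{1}{91875} = \left(-51 + 4370\right) \frac{1}{91875} = 4319 \cdot \frac{1}{91875} = \frac{617}{13125}$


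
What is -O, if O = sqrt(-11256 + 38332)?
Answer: -2*sqrt(6769) ≈ -164.55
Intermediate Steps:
O = 2*sqrt(6769) (O = sqrt(27076) = 2*sqrt(6769) ≈ 164.55)
-O = -2*sqrt(6769)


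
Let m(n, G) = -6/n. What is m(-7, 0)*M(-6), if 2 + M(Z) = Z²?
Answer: 204/7 ≈ 29.143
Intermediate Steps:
M(Z) = -2 + Z²
m(-7, 0)*M(-6) = (-6/(-7))*(-2 + (-6)²) = (-6*(-⅐))*(-2 + 36) = (6/7)*34 = 204/7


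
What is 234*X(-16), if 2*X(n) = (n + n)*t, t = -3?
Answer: 11232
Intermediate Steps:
X(n) = -3*n (X(n) = ((n + n)*(-3))/2 = ((2*n)*(-3))/2 = (-6*n)/2 = -3*n)
234*X(-16) = 234*(-3*(-16)) = 234*48 = 11232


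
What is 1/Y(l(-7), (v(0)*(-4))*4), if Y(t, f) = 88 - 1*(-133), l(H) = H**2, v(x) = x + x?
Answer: 1/221 ≈ 0.0045249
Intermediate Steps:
v(x) = 2*x
Y(t, f) = 221 (Y(t, f) = 88 + 133 = 221)
1/Y(l(-7), (v(0)*(-4))*4) = 1/221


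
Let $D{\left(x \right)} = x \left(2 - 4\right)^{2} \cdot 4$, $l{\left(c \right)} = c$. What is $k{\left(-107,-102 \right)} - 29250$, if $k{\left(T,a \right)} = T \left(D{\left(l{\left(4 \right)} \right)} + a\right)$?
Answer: $-25184$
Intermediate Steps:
$D{\left(x \right)} = 16 x$ ($D{\left(x \right)} = x \left(-2\right)^{2} \cdot 4 = x 4 \cdot 4 = 4 x 4 = 16 x$)
$k{\left(T,a \right)} = T \left(64 + a\right)$ ($k{\left(T,a \right)} = T \left(16 \cdot 4 + a\right) = T \left(64 + a\right)$)
$k{\left(-107,-102 \right)} - 29250 = - 107 \left(64 - 102\right) - 29250 = \left(-107\right) \left(-38\right) - 29250 = 4066 - 29250 = -25184$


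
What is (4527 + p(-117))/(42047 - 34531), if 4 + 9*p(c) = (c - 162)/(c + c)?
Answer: 1059245/1758744 ≈ 0.60227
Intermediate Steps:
p(c) = -4/9 + (-162 + c)/(18*c) (p(c) = -4/9 + ((c - 162)/(c + c))/9 = -4/9 + ((-162 + c)/((2*c)))/9 = -4/9 + ((-162 + c)*(1/(2*c)))/9 = -4/9 + ((-162 + c)/(2*c))/9 = -4/9 + (-162 + c)/(18*c))
(4527 + p(-117))/(42047 - 34531) = (4527 + (-7/18 - 9/(-117)))/(42047 - 34531) = (4527 + (-7/18 - 9*(-1/117)))/7516 = (4527 + (-7/18 + 1/13))*(1/7516) = (4527 - 73/234)*(1/7516) = (1059245/234)*(1/7516) = 1059245/1758744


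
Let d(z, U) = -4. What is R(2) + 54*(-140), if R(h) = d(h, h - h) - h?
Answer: -7566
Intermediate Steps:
R(h) = -4 - h
R(2) + 54*(-140) = (-4 - 1*2) + 54*(-140) = (-4 - 2) - 7560 = -6 - 7560 = -7566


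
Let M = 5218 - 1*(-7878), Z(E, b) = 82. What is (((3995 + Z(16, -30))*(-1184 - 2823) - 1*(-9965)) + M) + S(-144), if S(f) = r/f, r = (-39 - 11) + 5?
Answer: -261015643/16 ≈ -1.6313e+7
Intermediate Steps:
r = -45 (r = -50 + 5 = -45)
M = 13096 (M = 5218 + 7878 = 13096)
S(f) = -45/f
(((3995 + Z(16, -30))*(-1184 - 2823) - 1*(-9965)) + M) + S(-144) = (((3995 + 82)*(-1184 - 2823) - 1*(-9965)) + 13096) - 45/(-144) = ((4077*(-4007) + 9965) + 13096) - 45*(-1/144) = ((-16336539 + 9965) + 13096) + 5/16 = (-16326574 + 13096) + 5/16 = -16313478 + 5/16 = -261015643/16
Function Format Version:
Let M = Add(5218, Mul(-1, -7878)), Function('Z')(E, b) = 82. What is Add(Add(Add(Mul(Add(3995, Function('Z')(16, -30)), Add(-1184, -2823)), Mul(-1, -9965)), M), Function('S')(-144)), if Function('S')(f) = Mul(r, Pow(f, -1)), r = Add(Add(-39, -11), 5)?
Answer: Rational(-261015643, 16) ≈ -1.6313e+7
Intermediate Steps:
r = -45 (r = Add(-50, 5) = -45)
M = 13096 (M = Add(5218, 7878) = 13096)
Function('S')(f) = Mul(-45, Pow(f, -1))
Add(Add(Add(Mul(Add(3995, Function('Z')(16, -30)), Add(-1184, -2823)), Mul(-1, -9965)), M), Function('S')(-144)) = Add(Add(Add(Mul(Add(3995, 82), Add(-1184, -2823)), Mul(-1, -9965)), 13096), Mul(-45, Pow(-144, -1))) = Add(Add(Add(Mul(4077, -4007), 9965), 13096), Mul(-45, Rational(-1, 144))) = Add(Add(Add(-16336539, 9965), 13096), Rational(5, 16)) = Add(Add(-16326574, 13096), Rational(5, 16)) = Add(-16313478, Rational(5, 16)) = Rational(-261015643, 16)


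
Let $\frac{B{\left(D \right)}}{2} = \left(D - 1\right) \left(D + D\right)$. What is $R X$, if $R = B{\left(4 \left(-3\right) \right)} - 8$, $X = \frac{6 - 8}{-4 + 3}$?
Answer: $1232$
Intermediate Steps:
$X = 2$ ($X = - \frac{2}{-1} = \left(-2\right) \left(-1\right) = 2$)
$B{\left(D \right)} = 4 D \left(-1 + D\right)$ ($B{\left(D \right)} = 2 \left(D - 1\right) \left(D + D\right) = 2 \left(-1 + D\right) 2 D = 2 \cdot 2 D \left(-1 + D\right) = 4 D \left(-1 + D\right)$)
$R = 616$ ($R = 4 \cdot 4 \left(-3\right) \left(-1 + 4 \left(-3\right)\right) - 8 = 4 \left(-12\right) \left(-1 - 12\right) - 8 = 4 \left(-12\right) \left(-13\right) - 8 = 624 - 8 = 616$)
$R X = 616 \cdot 2 = 1232$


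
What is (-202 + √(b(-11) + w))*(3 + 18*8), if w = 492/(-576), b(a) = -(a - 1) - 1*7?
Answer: -29694 + 49*√597/4 ≈ -29395.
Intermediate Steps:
b(a) = -6 - a (b(a) = -(-1 + a) - 7 = (1 - a) - 7 = -6 - a)
w = -41/48 (w = 492*(-1/576) = -41/48 ≈ -0.85417)
(-202 + √(b(-11) + w))*(3 + 18*8) = (-202 + √((-6 - 1*(-11)) - 41/48))*(3 + 18*8) = (-202 + √((-6 + 11) - 41/48))*(3 + 144) = (-202 + √(5 - 41/48))*147 = (-202 + √(199/48))*147 = (-202 + √597/12)*147 = -29694 + 49*√597/4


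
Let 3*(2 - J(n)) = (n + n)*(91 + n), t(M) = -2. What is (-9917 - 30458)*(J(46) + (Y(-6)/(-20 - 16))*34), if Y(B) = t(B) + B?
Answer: 1523187250/9 ≈ 1.6924e+8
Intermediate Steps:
Y(B) = -2 + B
J(n) = 2 - 2*n*(91 + n)/3 (J(n) = 2 - (n + n)*(91 + n)/3 = 2 - 2*n*(91 + n)/3)
(-9917 - 30458)*(J(46) + (Y(-6)/(-20 - 16))*34) = (-9917 - 30458)*((2 - 182/3*46 - ⅔*46²) + ((-2 - 6)/(-20 - 16))*34) = -40375*((2 - 8372/3 - ⅔*2116) - 8/(-36)*34) = -40375*((2 - 8372/3 - 4232/3) - 8*(-1/36)*34) = -40375*(-12598/3 + (2/9)*34) = -40375*(-12598/3 + 68/9) = -40375*(-37726/9) = 1523187250/9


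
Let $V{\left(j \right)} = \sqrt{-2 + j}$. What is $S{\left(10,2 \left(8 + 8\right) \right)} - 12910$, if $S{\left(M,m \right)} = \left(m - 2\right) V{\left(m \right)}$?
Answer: $-12910 + 30 \sqrt{30} \approx -12746.0$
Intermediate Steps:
$S{\left(M,m \right)} = \left(-2 + m\right)^{\frac{3}{2}}$ ($S{\left(M,m \right)} = \left(m - 2\right) \sqrt{-2 + m} = \left(-2 + m\right) \sqrt{-2 + m} = \left(-2 + m\right)^{\frac{3}{2}}$)
$S{\left(10,2 \left(8 + 8\right) \right)} - 12910 = \left(-2 + 2 \left(8 + 8\right)\right)^{\frac{3}{2}} - 12910 = \left(-2 + 2 \cdot 16\right)^{\frac{3}{2}} - 12910 = \left(-2 + 32\right)^{\frac{3}{2}} - 12910 = 30^{\frac{3}{2}} - 12910 = 30 \sqrt{30} - 12910 = -12910 + 30 \sqrt{30}$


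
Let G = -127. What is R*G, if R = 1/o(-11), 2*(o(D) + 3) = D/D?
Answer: 254/5 ≈ 50.800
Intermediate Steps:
o(D) = -5/2 (o(D) = -3 + (D/D)/2 = -3 + (½)*1 = -3 + ½ = -5/2)
R = -⅖ (R = 1/(-5/2) = -⅖ ≈ -0.40000)
R*G = -⅖*(-127) = 254/5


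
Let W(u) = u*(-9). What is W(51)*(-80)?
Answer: 36720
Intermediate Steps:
W(u) = -9*u
W(51)*(-80) = -9*51*(-80) = -459*(-80) = 36720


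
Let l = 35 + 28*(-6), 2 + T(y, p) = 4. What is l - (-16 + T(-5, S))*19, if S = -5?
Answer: 133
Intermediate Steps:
T(y, p) = 2 (T(y, p) = -2 + 4 = 2)
l = -133 (l = 35 - 168 = -133)
l - (-16 + T(-5, S))*19 = -133 - (-16 + 2)*19 = -133 - (-14)*19 = -133 - 1*(-266) = -133 + 266 = 133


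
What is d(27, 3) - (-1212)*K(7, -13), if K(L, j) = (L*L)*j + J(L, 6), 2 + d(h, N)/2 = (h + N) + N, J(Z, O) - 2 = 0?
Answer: -769558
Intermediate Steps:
J(Z, O) = 2 (J(Z, O) = 2 + 0 = 2)
d(h, N) = -4 + 2*h + 4*N (d(h, N) = -4 + 2*((h + N) + N) = -4 + 2*((N + h) + N) = -4 + 2*(h + 2*N) = -4 + (2*h + 4*N) = -4 + 2*h + 4*N)
K(L, j) = 2 + j*L² (K(L, j) = (L*L)*j + 2 = L²*j + 2 = j*L² + 2 = 2 + j*L²)
d(27, 3) - (-1212)*K(7, -13) = (-4 + 2*27 + 4*3) - (-1212)*(2 - 13*7²) = (-4 + 54 + 12) - (-1212)*(2 - 13*49) = 62 - (-1212)*(2 - 637) = 62 - (-1212)*(-635) = 62 - 1212*635 = 62 - 769620 = -769558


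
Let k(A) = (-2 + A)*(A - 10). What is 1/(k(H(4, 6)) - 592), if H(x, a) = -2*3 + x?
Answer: -1/544 ≈ -0.0018382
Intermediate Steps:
H(x, a) = -6 + x
k(A) = (-10 + A)*(-2 + A) (k(A) = (-2 + A)*(-10 + A) = (-10 + A)*(-2 + A))
1/(k(H(4, 6)) - 592) = 1/((20 + (-6 + 4)² - 12*(-6 + 4)) - 592) = 1/((20 + (-2)² - 12*(-2)) - 592) = 1/((20 + 4 + 24) - 592) = 1/(48 - 592) = 1/(-544) = -1/544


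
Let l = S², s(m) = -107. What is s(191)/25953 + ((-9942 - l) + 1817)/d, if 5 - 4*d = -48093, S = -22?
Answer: -449431997/624143697 ≈ -0.72008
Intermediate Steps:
l = 484 (l = (-22)² = 484)
d = 24049/2 (d = 5/4 - ¼*(-48093) = 5/4 + 48093/4 = 24049/2 ≈ 12025.)
s(191)/25953 + ((-9942 - l) + 1817)/d = -107/25953 + ((-9942 - 1*484) + 1817)/(24049/2) = -107*1/25953 + ((-9942 - 484) + 1817)*(2/24049) = -107/25953 + (-10426 + 1817)*(2/24049) = -107/25953 - 8609*2/24049 = -107/25953 - 17218/24049 = -449431997/624143697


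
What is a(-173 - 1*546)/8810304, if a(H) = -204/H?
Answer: 17/527884048 ≈ 3.2204e-8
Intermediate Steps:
a(-173 - 1*546)/8810304 = -204/(-173 - 1*546)/8810304 = -204/(-173 - 546)*(1/8810304) = -204/(-719)*(1/8810304) = -204*(-1/719)*(1/8810304) = (204/719)*(1/8810304) = 17/527884048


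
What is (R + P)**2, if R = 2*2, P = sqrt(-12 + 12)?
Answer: 16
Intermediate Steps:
P = 0 (P = sqrt(0) = 0)
R = 4
(R + P)**2 = (4 + 0)**2 = 4**2 = 16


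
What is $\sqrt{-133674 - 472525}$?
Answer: $i \sqrt{606199} \approx 778.59 i$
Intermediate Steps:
$\sqrt{-133674 - 472525} = \sqrt{-606199} = i \sqrt{606199}$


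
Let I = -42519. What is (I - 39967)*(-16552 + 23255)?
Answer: -552903658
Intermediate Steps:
(I - 39967)*(-16552 + 23255) = (-42519 - 39967)*(-16552 + 23255) = -82486*6703 = -552903658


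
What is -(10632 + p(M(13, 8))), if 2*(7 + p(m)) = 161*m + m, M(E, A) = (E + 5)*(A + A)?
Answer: -33953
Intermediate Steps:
M(E, A) = 2*A*(5 + E) (M(E, A) = (5 + E)*(2*A) = 2*A*(5 + E))
p(m) = -7 + 81*m (p(m) = -7 + (161*m + m)/2 = -7 + (162*m)/2 = -7 + 81*m)
-(10632 + p(M(13, 8))) = -(10632 + (-7 + 81*(2*8*(5 + 13)))) = -(10632 + (-7 + 81*(2*8*18))) = -(10632 + (-7 + 81*288)) = -(10632 + (-7 + 23328)) = -(10632 + 23321) = -1*33953 = -33953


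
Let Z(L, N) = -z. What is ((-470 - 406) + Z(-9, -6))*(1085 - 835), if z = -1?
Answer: -218750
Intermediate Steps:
Z(L, N) = 1 (Z(L, N) = -1*(-1) = 1)
((-470 - 406) + Z(-9, -6))*(1085 - 835) = ((-470 - 406) + 1)*(1085 - 835) = (-876 + 1)*250 = -875*250 = -218750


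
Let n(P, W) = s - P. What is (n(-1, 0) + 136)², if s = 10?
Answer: 21609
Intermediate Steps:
n(P, W) = 10 - P
(n(-1, 0) + 136)² = ((10 - 1*(-1)) + 136)² = ((10 + 1) + 136)² = (11 + 136)² = 147² = 21609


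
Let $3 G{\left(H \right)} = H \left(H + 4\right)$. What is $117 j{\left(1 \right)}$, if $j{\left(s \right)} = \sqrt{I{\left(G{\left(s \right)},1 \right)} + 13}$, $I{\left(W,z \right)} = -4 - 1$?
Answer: $234 \sqrt{2} \approx 330.93$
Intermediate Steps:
$G{\left(H \right)} = \frac{H \left(4 + H\right)}{3}$ ($G{\left(H \right)} = \frac{H \left(H + 4\right)}{3} = \frac{H \left(4 + H\right)}{3}$)
$I{\left(W,z \right)} = -5$
$j{\left(s \right)} = 2 \sqrt{2}$ ($j{\left(s \right)} = \sqrt{-5 + 13} = \sqrt{8} = 2 \sqrt{2}$)
$117 j{\left(1 \right)} = 117 \cdot 2 \sqrt{2} = 234 \sqrt{2}$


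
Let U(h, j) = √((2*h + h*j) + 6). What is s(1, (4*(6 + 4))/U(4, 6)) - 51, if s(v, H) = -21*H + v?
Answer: -50 - 420*√38/19 ≈ -186.27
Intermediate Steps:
U(h, j) = √(6 + 2*h + h*j)
s(v, H) = v - 21*H
s(1, (4*(6 + 4))/U(4, 6)) - 51 = (1 - 21*4*(6 + 4)/(√(6 + 2*4 + 4*6))) - 51 = (1 - 21*4*10/(√(6 + 8 + 24))) - 51 = (1 - 840/(√38)) - 51 = (1 - 840*√38/38) - 51 = (1 - 420*√38/19) - 51 = -50 - 420*√38/19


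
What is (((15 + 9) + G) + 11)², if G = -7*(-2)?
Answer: 2401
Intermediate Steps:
G = 14
(((15 + 9) + G) + 11)² = (((15 + 9) + 14) + 11)² = ((24 + 14) + 11)² = (38 + 11)² = 49² = 2401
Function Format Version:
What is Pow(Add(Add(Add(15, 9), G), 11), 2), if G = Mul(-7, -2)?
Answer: 2401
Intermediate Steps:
G = 14
Pow(Add(Add(Add(15, 9), G), 11), 2) = Pow(Add(Add(Add(15, 9), 14), 11), 2) = Pow(Add(Add(24, 14), 11), 2) = Pow(Add(38, 11), 2) = Pow(49, 2) = 2401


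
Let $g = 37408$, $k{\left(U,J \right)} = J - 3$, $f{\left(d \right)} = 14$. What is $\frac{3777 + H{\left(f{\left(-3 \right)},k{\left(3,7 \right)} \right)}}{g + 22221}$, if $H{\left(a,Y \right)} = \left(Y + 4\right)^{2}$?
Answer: $\frac{3841}{59629} \approx 0.064415$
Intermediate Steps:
$k{\left(U,J \right)} = -3 + J$
$H{\left(a,Y \right)} = \left(4 + Y\right)^{2}$
$\frac{3777 + H{\left(f{\left(-3 \right)},k{\left(3,7 \right)} \right)}}{g + 22221} = \frac{3777 + \left(4 + \left(-3 + 7\right)\right)^{2}}{37408 + 22221} = \frac{3777 + \left(4 + 4\right)^{2}}{59629} = \left(3777 + 8^{2}\right) \frac{1}{59629} = \left(3777 + 64\right) \frac{1}{59629} = 3841 \cdot \frac{1}{59629} = \frac{3841}{59629}$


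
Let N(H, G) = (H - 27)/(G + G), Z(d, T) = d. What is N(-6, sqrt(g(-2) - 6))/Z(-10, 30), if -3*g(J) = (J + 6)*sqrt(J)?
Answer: 33*sqrt(6)/(40*sqrt(-9 - 2*I*sqrt(2))) ≈ 0.099783 + 0.65032*I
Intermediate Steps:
g(J) = -sqrt(J)*(6 + J)/3 (g(J) = -(J + 6)*sqrt(J)/3 = -(6 + J)*sqrt(J)/3 = -sqrt(J)*(6 + J)/3)
N(H, G) = (-27 + H)/(2*G) (N(H, G) = (-27 + H)/((2*G)) = (-27 + H)*(1/(2*G)) = (-27 + H)/(2*G))
N(-6, sqrt(g(-2) - 6))/Z(-10, 30) = ((-27 - 6)/(2*(sqrt(sqrt(-2)*(-6 - 1*(-2))/3 - 6))))/(-10) = ((1/2)*(-33)/sqrt((I*sqrt(2))*(-6 + 2)/3 - 6))*(-1/10) = ((1/2)*(-33)/sqrt((1/3)*(I*sqrt(2))*(-4) - 6))*(-1/10) = ((1/2)*(-33)/sqrt(-4*I*sqrt(2)/3 - 6))*(-1/10) = ((1/2)*(-33)/sqrt(-6 - 4*I*sqrt(2)/3))*(-1/10) = -33/(2*sqrt(-6 - 4*I*sqrt(2)/3))*(-1/10) = 33/(20*sqrt(-6 - 4*I*sqrt(2)/3))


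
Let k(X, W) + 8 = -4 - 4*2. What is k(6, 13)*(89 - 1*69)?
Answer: -400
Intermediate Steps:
k(X, W) = -20 (k(X, W) = -8 + (-4 - 4*2) = -8 + (-4 - 8) = -8 - 12 = -20)
k(6, 13)*(89 - 1*69) = -20*(89 - 1*69) = -20*(89 - 69) = -20*20 = -400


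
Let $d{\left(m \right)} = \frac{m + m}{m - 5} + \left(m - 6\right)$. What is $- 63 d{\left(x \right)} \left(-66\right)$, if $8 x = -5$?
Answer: $- \frac{106491}{4} \approx -26623.0$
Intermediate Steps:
$x = - \frac{5}{8}$ ($x = \frac{1}{8} \left(-5\right) = - \frac{5}{8} \approx -0.625$)
$d{\left(m \right)} = -6 + m + \frac{2 m}{-5 + m}$ ($d{\left(m \right)} = \frac{2 m}{-5 + m} + \left(-6 + m\right) = -6 + m + \frac{2 m}{-5 + m}$)
$- 63 d{\left(x \right)} \left(-66\right) = - 63 \frac{30 + \left(- \frac{5}{8}\right)^{2} - - \frac{45}{8}}{-5 - \frac{5}{8}} \left(-66\right) = - 63 \frac{30 + \frac{25}{64} + \frac{45}{8}}{- \frac{45}{8}} \left(-66\right) = - 63 \left(\left(- \frac{8}{45}\right) \frac{2305}{64}\right) \left(-66\right) = \left(-63\right) \left(- \frac{461}{72}\right) \left(-66\right) = \frac{3227}{8} \left(-66\right) = - \frac{106491}{4}$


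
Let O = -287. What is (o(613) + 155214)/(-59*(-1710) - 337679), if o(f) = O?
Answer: -154927/236789 ≈ -0.65428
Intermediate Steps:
o(f) = -287
(o(613) + 155214)/(-59*(-1710) - 337679) = (-287 + 155214)/(-59*(-1710) - 337679) = 154927/(100890 - 337679) = 154927/(-236789) = 154927*(-1/236789) = -154927/236789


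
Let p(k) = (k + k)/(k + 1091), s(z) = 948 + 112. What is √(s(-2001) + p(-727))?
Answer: √34979126/182 ≈ 32.496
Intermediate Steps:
s(z) = 1060
p(k) = 2*k/(1091 + k) (p(k) = (2*k)/(1091 + k) = 2*k/(1091 + k))
√(s(-2001) + p(-727)) = √(1060 + 2*(-727)/(1091 - 727)) = √(1060 + 2*(-727)/364) = √(1060 + 2*(-727)*(1/364)) = √(1060 - 727/182) = √(192193/182) = √34979126/182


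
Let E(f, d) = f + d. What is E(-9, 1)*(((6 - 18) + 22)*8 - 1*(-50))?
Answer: -1040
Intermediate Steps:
E(f, d) = d + f
E(-9, 1)*(((6 - 18) + 22)*8 - 1*(-50)) = (1 - 9)*(((6 - 18) + 22)*8 - 1*(-50)) = -8*((-12 + 22)*8 + 50) = -8*(10*8 + 50) = -8*(80 + 50) = -8*130 = -1040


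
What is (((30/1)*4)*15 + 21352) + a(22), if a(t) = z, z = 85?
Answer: 23237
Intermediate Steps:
a(t) = 85
(((30/1)*4)*15 + 21352) + a(22) = (((30/1)*4)*15 + 21352) + 85 = (((30*1)*4)*15 + 21352) + 85 = ((30*4)*15 + 21352) + 85 = (120*15 + 21352) + 85 = (1800 + 21352) + 85 = 23152 + 85 = 23237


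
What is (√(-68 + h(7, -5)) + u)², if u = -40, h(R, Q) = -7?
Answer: 1525 - 400*I*√3 ≈ 1525.0 - 692.82*I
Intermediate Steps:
(√(-68 + h(7, -5)) + u)² = (√(-68 - 7) - 40)² = (√(-75) - 40)² = (5*I*√3 - 40)² = (-40 + 5*I*√3)²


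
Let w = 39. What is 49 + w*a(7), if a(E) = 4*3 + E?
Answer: 790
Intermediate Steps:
a(E) = 12 + E
49 + w*a(7) = 49 + 39*(12 + 7) = 49 + 39*19 = 49 + 741 = 790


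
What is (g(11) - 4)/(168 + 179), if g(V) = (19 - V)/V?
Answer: -36/3817 ≈ -0.0094315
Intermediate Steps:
g(V) = (19 - V)/V
(g(11) - 4)/(168 + 179) = ((19 - 1*11)/11 - 4)/(168 + 179) = ((19 - 11)/11 - 4)/347 = ((1/11)*8 - 4)*(1/347) = (8/11 - 4)*(1/347) = -36/11*1/347 = -36/3817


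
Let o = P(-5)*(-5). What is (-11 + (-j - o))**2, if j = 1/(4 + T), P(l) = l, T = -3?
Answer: 1369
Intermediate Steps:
j = 1 (j = 1/(4 - 3) = 1/1 = 1)
o = 25 (o = -5*(-5) = 25)
(-11 + (-j - o))**2 = (-11 + (-1*1 - 1*25))**2 = (-11 + (-1 - 25))**2 = (-11 - 26)**2 = (-37)**2 = 1369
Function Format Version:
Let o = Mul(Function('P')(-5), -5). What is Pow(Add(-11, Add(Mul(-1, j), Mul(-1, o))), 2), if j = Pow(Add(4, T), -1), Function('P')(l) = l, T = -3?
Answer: 1369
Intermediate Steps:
j = 1 (j = Pow(Add(4, -3), -1) = Pow(1, -1) = 1)
o = 25 (o = Mul(-5, -5) = 25)
Pow(Add(-11, Add(Mul(-1, j), Mul(-1, o))), 2) = Pow(Add(-11, Add(Mul(-1, 1), Mul(-1, 25))), 2) = Pow(Add(-11, Add(-1, -25)), 2) = Pow(Add(-11, -26), 2) = Pow(-37, 2) = 1369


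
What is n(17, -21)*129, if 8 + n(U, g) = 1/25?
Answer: -25671/25 ≈ -1026.8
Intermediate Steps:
n(U, g) = -199/25 (n(U, g) = -8 + 1/25 = -199/25)
n(17, -21)*129 = -199/25*129 = -25671/25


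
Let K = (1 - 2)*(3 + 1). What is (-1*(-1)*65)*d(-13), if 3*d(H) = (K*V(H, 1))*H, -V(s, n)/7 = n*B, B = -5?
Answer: 118300/3 ≈ 39433.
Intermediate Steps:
V(s, n) = 35*n (V(s, n) = -7*n*(-5) = -(-35)*n = 35*n)
K = -4 (K = -1*4 = -4)
d(H) = -140*H/3 (d(H) = ((-140)*H)/3 = ((-4*35)*H)/3 = (-140*H)/3 = -140*H/3)
(-1*(-1)*65)*d(-13) = (-1*(-1)*65)*(-140/3*(-13)) = (1*65)*(1820/3) = 65*(1820/3) = 118300/3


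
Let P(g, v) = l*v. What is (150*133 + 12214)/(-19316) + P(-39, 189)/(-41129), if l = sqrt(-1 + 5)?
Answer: -30231241/18055631 ≈ -1.6743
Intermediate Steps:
l = 2 (l = sqrt(4) = 2)
P(g, v) = 2*v
(150*133 + 12214)/(-19316) + P(-39, 189)/(-41129) = (150*133 + 12214)/(-19316) + (2*189)/(-41129) = (19950 + 12214)*(-1/19316) + 378*(-1/41129) = 32164*(-1/19316) - 378/41129 = -731/439 - 378/41129 = -30231241/18055631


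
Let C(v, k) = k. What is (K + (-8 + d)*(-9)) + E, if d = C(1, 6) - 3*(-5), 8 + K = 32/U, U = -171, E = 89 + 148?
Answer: 19120/171 ≈ 111.81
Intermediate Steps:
E = 237
K = -1400/171 (K = -8 + 32/(-171) = -8 + 32*(-1/171) = -8 - 32/171 = -1400/171 ≈ -8.1871)
d = 21 (d = 6 - 3*(-5) = 6 + 15 = 21)
(K + (-8 + d)*(-9)) + E = (-1400/171 + (-8 + 21)*(-9)) + 237 = (-1400/171 + 13*(-9)) + 237 = (-1400/171 - 117) + 237 = -21407/171 + 237 = 19120/171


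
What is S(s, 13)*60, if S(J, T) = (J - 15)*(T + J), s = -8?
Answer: -6900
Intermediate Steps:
S(J, T) = (-15 + J)*(J + T)
S(s, 13)*60 = ((-8)**2 - 15*(-8) - 15*13 - 8*13)*60 = (64 + 120 - 195 - 104)*60 = -115*60 = -6900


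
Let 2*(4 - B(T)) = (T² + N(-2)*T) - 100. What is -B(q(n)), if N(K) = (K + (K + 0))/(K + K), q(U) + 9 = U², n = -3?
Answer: -54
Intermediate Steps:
q(U) = -9 + U²
N(K) = 1 (N(K) = (K + K)/((2*K)) = (2*K)*(1/(2*K)) = 1)
B(T) = 54 - T/2 - T²/2 (B(T) = 4 - ((T² + 1*T) - 100)/2 = 4 - ((T² + T) - 100)/2 = 4 - ((T + T²) - 100)/2 = 4 - (-100 + T + T²)/2 = 4 + (50 - T/2 - T²/2) = 54 - T/2 - T²/2)
-B(q(n)) = -(54 - (-9 + (-3)²)/2 - (-9 + (-3)²)²/2) = -(54 - (-9 + 9)/2 - (-9 + 9)²/2) = -(54 - ½*0 - ½*0²) = -(54 + 0 - ½*0) = -(54 + 0 + 0) = -1*54 = -54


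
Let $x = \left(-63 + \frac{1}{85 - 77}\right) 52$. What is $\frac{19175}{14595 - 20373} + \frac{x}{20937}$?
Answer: $- \frac{70059691}{20162331} \approx -3.4748$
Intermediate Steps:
$x = - \frac{6539}{2}$ ($x = \left(-63 + \frac{1}{8}\right) 52 = \left(- \frac{503}{8}\right) 52 = - \frac{6539}{2} \approx -3269.5$)
$\frac{19175}{14595 - 20373} + \frac{x}{20937} = \frac{19175}{14595 - 20373} - \frac{6539}{2 \cdot 20937} = \frac{19175}{-5778} - \frac{6539}{41874} = 19175 \left(- \frac{1}{5778}\right) - \frac{6539}{41874} = - \frac{19175}{5778} - \frac{6539}{41874} = - \frac{70059691}{20162331}$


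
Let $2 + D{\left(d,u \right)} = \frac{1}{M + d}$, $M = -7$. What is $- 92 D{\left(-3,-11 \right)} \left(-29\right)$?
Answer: $- \frac{28014}{5} \approx -5602.8$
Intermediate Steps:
$D{\left(d,u \right)} = -2 + \frac{1}{-7 + d}$
$- 92 D{\left(-3,-11 \right)} \left(-29\right) = - 92 \frac{15 - -6}{-7 - 3} \left(-29\right) = - 92 \frac{15 + 6}{-10} \left(-29\right) = - 92 \left(\left(- \frac{1}{10}\right) 21\right) \left(-29\right) = \left(-92\right) \left(- \frac{21}{10}\right) \left(-29\right) = \frac{966}{5} \left(-29\right) = - \frac{28014}{5}$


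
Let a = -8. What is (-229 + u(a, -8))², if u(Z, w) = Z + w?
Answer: 60025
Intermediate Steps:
(-229 + u(a, -8))² = (-229 + (-8 - 8))² = (-229 - 16)² = (-245)² = 60025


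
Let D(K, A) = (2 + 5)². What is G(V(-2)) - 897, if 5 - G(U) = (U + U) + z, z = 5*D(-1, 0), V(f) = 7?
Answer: -1151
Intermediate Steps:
D(K, A) = 49 (D(K, A) = 7² = 49)
z = 245 (z = 5*49 = 245)
G(U) = -240 - 2*U (G(U) = 5 - ((U + U) + 245) = 5 - (2*U + 245) = 5 - (245 + 2*U) = 5 + (-245 - 2*U) = -240 - 2*U)
G(V(-2)) - 897 = (-240 - 2*7) - 897 = (-240 - 14) - 897 = -254 - 897 = -1151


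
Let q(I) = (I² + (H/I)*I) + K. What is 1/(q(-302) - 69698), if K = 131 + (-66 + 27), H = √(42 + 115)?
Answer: 21598/466473447 - √157/466473447 ≈ 4.6274e-5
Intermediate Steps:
H = √157 ≈ 12.530
K = 92 (K = 131 - 39 = 92)
q(I) = 92 + √157 + I² (q(I) = (I² + (√157/I)*I) + 92 = (I² + √157) + 92 = (√157 + I²) + 92 = 92 + √157 + I²)
1/(q(-302) - 69698) = 1/((92 + √157 + (-302)²) - 69698) = 1/((92 + √157 + 91204) - 69698) = 1/((91296 + √157) - 69698) = 1/(21598 + √157)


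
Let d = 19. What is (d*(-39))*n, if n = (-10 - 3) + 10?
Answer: 2223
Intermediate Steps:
n = -3 (n = -13 + 10 = -3)
(d*(-39))*n = (19*(-39))*(-3) = -741*(-3) = 2223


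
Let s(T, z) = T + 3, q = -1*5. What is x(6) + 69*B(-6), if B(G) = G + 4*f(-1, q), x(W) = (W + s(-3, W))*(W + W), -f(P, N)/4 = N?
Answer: 5178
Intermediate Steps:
q = -5
f(P, N) = -4*N
s(T, z) = 3 + T
x(W) = 2*W**2 (x(W) = (W + (3 - 3))*(W + W) = (W + 0)*(2*W) = W*(2*W) = 2*W**2)
B(G) = 80 + G (B(G) = G + 4*(-4*(-5)) = G + 4*20 = G + 80 = 80 + G)
x(6) + 69*B(-6) = 2*6**2 + 69*(80 - 6) = 2*36 + 69*74 = 72 + 5106 = 5178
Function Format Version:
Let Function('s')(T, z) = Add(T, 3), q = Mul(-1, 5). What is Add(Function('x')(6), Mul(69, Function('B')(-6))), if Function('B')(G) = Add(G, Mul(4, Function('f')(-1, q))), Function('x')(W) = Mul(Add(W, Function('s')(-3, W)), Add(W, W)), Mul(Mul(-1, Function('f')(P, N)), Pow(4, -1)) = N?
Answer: 5178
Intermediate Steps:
q = -5
Function('f')(P, N) = Mul(-4, N)
Function('s')(T, z) = Add(3, T)
Function('x')(W) = Mul(2, Pow(W, 2)) (Function('x')(W) = Mul(Add(W, Add(3, -3)), Add(W, W)) = Mul(Add(W, 0), Mul(2, W)) = Mul(W, Mul(2, W)) = Mul(2, Pow(W, 2)))
Function('B')(G) = Add(80, G) (Function('B')(G) = Add(G, Mul(4, Mul(-4, -5))) = Add(G, Mul(4, 20)) = Add(G, 80) = Add(80, G))
Add(Function('x')(6), Mul(69, Function('B')(-6))) = Add(Mul(2, Pow(6, 2)), Mul(69, Add(80, -6))) = Add(Mul(2, 36), Mul(69, 74)) = Add(72, 5106) = 5178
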